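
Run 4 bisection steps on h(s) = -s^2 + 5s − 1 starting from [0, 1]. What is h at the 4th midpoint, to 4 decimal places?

s = 0.5 gives h = 1.25, positive; keep [0, 0.5]
s = 0.25 gives h = 0.1875, positive; keep [0, 0.25]
s = 0.125 gives h = -0.390625, negative; keep [0.125, 0.25]
s = 0.1875 gives h = -0.0977, negative; keep [0.1875, 0.25]

-0.0977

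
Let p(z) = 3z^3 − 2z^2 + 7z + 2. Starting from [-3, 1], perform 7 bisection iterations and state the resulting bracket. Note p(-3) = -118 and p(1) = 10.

m = -1, p(m) = -10 (−); new bracket [-1, 1]
m = 0, p(m) = 2 (+); new bracket [-1, 0]
m = -0.5, p(m) = -2.375 (−); new bracket [-0.5, 0]
m = -0.25, p(m) = 0.0781 (+); new bracket [-0.5, -0.25]
m = -0.375, p(m) = -1.0645 (−); new bracket [-0.375, -0.25]
m = -0.3125, p(m) = -0.4744 (−); new bracket [-0.3125, -0.25]
m = -0.28125, p(m) = -0.1937 (−); new bracket [-0.28125, -0.25]

[-0.28125, -0.25]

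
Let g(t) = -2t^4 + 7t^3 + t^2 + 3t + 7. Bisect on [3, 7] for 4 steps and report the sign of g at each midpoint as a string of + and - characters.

m = 5, g(m) = -328 (−); new bracket [3, 5]
m = 4, g(m) = -29 (−); new bracket [3, 4]
m = 3.5, g(m) = 29.75 (+); new bracket [3.5, 4]
m = 3.75, g(m) = 5.9453 (+); new bracket [3.75, 4]

--++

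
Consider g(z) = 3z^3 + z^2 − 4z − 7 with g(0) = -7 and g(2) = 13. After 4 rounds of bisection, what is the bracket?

[1.5, 1.625]

z = 1 gives g = -7, negative; keep [1, 2]
z = 1.5 gives g = -0.625, negative; keep [1.5, 2]
z = 1.75 gives g = 5.140625, positive; keep [1.5, 1.75]
z = 1.625 gives g = 2.0137, positive; keep [1.5, 1.625]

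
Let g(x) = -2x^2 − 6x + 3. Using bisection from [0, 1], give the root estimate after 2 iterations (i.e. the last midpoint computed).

0.25

g(0.5) = -0.5 < 0, so the root lies in [0, 0.5]
g(0.25) = 1.375 > 0, so the root lies in [0.25, 0.5]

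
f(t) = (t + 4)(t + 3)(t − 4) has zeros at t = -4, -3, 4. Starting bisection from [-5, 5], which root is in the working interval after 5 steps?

4

f(0) = -48 < 0, so the root lies in [0, 5]
f(2.5) = -53.625 < 0, so the root lies in [2.5, 5]
f(3.75) = -13.078125 < 0, so the root lies in [3.75, 5]
f(4.375) = 23.1621 > 0, so the root lies in [3.75, 4.375]
f(4.0625) = 3.5588 > 0, so the root lies in [3.75, 4.0625]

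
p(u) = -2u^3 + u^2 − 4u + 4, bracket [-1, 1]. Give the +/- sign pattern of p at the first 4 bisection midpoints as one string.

+++-

m = 0, p(m) = 4 (+); new bracket [0, 1]
m = 0.5, p(m) = 2 (+); new bracket [0.5, 1]
m = 0.75, p(m) = 0.71875 (+); new bracket [0.75, 1]
m = 0.875, p(m) = -0.0742 (−); new bracket [0.75, 0.875]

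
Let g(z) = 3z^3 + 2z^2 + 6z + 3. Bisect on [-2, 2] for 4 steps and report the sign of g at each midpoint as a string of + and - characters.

m = 0, g(m) = 3 (+); new bracket [-2, 0]
m = -1, g(m) = -4 (−); new bracket [-1, 0]
m = -0.5, g(m) = 0.125 (+); new bracket [-1, -0.5]
m = -0.75, g(m) = -1.6406 (−); new bracket [-0.75, -0.5]

+-+-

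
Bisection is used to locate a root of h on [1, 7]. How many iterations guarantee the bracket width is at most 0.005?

Width after n steps is 6/2^n. Need 2^n ≥ 6/0.005 = 1200.
2^10 = 1024 < 1200 ≤ 2^11 = 2048, so n = 11.

11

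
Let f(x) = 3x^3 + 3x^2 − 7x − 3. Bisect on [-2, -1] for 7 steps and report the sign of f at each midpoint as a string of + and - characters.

++++---

midpoint -1.5: f = 4.125 > 0 → [-2, -1.5]
midpoint -1.75: f = 2.359375 > 0 → [-2, -1.75]
midpoint -1.875: f = 0.896484 > 0 → [-2, -1.875]
midpoint -1.9375: f = 0.0046 > 0 → [-2, -1.9375]
midpoint -1.96875: f = -0.4833 < 0 → [-1.96875, -1.9375]
midpoint -1.953125: f = -0.2358 < 0 → [-1.953125, -1.9375]
midpoint -1.9453125: f = -0.1147 < 0 → [-1.9453125, -1.9375]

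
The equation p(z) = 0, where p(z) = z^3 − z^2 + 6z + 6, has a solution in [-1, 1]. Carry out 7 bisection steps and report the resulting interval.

[-0.8125, -0.796875]

z = 0 gives p = 6, positive; keep [-1, 0]
z = -0.5 gives p = 2.625, positive; keep [-1, -0.5]
z = -0.75 gives p = 0.515625, positive; keep [-1, -0.75]
z = -0.875 gives p = -0.6855, negative; keep [-0.875, -0.75]
z = -0.8125 gives p = -0.0715, negative; keep [-0.8125, -0.75]
z = -0.78125 gives p = 0.2253, positive; keep [-0.8125, -0.78125]
z = -0.796875 gives p = 0.0777, positive; keep [-0.8125, -0.796875]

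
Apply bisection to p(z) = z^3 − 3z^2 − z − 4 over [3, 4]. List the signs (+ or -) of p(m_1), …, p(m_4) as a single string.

z = 3.5 gives p = -1.375, negative; keep [3.5, 4]
z = 3.75 gives p = 2.796875, positive; keep [3.5, 3.75]
z = 3.625 gives p = 0.587891, positive; keep [3.5, 3.625]
z = 3.5625 gives p = -0.4236, negative; keep [3.5625, 3.625]

-++-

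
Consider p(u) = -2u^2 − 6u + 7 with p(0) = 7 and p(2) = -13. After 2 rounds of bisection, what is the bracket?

[0.5, 1]

p(1) = -1 < 0, so the root lies in [0, 1]
p(0.5) = 3.5 > 0, so the root lies in [0.5, 1]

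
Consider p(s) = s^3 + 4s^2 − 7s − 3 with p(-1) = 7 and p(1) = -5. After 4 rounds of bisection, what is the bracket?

p(0) = -3 < 0, so the root lies in [-1, 0]
p(-0.5) = 1.375 > 0, so the root lies in [-0.5, 0]
p(-0.25) = -1.015625 < 0, so the root lies in [-0.5, -0.25]
p(-0.375) = 0.1348 > 0, so the root lies in [-0.375, -0.25]

[-0.375, -0.25]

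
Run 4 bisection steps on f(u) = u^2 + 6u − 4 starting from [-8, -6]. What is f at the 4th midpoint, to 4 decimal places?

0.1406

u = -7 gives f = 3, positive; keep [-7, -6]
u = -6.5 gives f = -0.75, negative; keep [-7, -6.5]
u = -6.75 gives f = 1.0625, positive; keep [-6.75, -6.5]
u = -6.625 gives f = 0.1406, positive; keep [-6.625, -6.5]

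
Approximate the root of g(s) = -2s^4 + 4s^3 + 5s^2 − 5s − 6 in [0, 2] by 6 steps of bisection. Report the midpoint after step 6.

1.40625

m = 1, g(m) = -4 (−); new bracket [1, 2]
m = 1.5, g(m) = 1.125 (+); new bracket [1, 1.5]
m = 1.25, g(m) = -1.507812 (−); new bracket [1.25, 1.5]
m = 1.375, g(m) = -0.1724 (−); new bracket [1.375, 1.5]
m = 1.4375, g(m) = 0.4863 (+); new bracket [1.375, 1.4375]
m = 1.40625, g(m) = 0.1588 (+); new bracket [1.375, 1.40625]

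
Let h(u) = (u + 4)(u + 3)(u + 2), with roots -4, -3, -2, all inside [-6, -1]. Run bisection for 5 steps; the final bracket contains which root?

u = -3.5 gives h = 0.375, positive; keep [-6, -3.5]
u = -4.75 gives h = -3.609375, negative; keep [-4.75, -3.5]
u = -4.125 gives h = -0.298828, negative; keep [-4.125, -3.5]
u = -3.8125 gives h = 0.2761, positive; keep [-4.125, -3.8125]
u = -3.96875 gives h = 0.0596, positive; keep [-4.125, -3.96875]

-4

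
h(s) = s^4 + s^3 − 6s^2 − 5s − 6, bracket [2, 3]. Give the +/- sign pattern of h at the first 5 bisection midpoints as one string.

s = 2.5 gives h = -1.3125, negative; keep [2.5, 3]
s = 2.75 gives h = 12.863281, positive; keep [2.5, 2.75]
s = 2.625 gives h = 5.099854, positive; keep [2.5, 2.625]
s = 2.5625 gives h = 1.7332, positive; keep [2.5, 2.5625]
s = 2.53125 gives h = 0.1712, positive; keep [2.5, 2.53125]

-++++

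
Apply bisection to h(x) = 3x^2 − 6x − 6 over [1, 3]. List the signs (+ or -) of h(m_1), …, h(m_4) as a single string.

m = 2, h(m) = -6 (−); new bracket [2, 3]
m = 2.5, h(m) = -2.25 (−); new bracket [2.5, 3]
m = 2.75, h(m) = 0.1875 (+); new bracket [2.5, 2.75]
m = 2.625, h(m) = -1.0781 (−); new bracket [2.625, 2.75]

--+-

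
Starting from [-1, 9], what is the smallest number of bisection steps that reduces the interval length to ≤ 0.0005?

Width after n steps is 10/2^n. Need 2^n ≥ 10/0.0005 = 20000.
2^14 = 16384 < 20000 ≤ 2^15 = 32768, so n = 15.

15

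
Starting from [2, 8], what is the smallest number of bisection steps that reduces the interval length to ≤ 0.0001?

Width after n steps is 6/2^n. Need 2^n ≥ 6/0.0001 = 60000.
2^15 = 32768 < 60000 ≤ 2^16 = 65536, so n = 16.

16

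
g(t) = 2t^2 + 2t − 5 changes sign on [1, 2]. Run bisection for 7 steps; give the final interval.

t = 1.5 gives g = 2.5, positive; keep [1, 1.5]
t = 1.25 gives g = 0.625, positive; keep [1, 1.25]
t = 1.125 gives g = -0.21875, negative; keep [1.125, 1.25]
t = 1.1875 gives g = 0.1953, positive; keep [1.125, 1.1875]
t = 1.15625 gives g = -0.0137, negative; keep [1.15625, 1.1875]
t = 1.171875 gives g = 0.0903, positive; keep [1.15625, 1.171875]
t = 1.1640625 gives g = 0.0382, positive; keep [1.15625, 1.1640625]

[1.15625, 1.1640625]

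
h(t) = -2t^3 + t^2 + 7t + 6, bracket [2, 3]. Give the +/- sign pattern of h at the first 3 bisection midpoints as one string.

t = 2.5 gives h = -1.5, negative; keep [2, 2.5]
t = 2.25 gives h = 4.03125, positive; keep [2.25, 2.5]
t = 2.375 gives h = 1.472656, positive; keep [2.375, 2.5]

-++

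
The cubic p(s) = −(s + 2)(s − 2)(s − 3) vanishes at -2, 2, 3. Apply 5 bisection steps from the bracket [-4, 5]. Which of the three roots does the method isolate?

midpoint 0.5: p = -9.375 < 0 → [-4, 0.5]
midpoint -1.75: p = -4.453125 < 0 → [-4, -1.75]
midpoint -2.875: p = 25.060547 > 0 → [-2.875, -1.75]
midpoint -2.3125: p = 7.1594 > 0 → [-2.3125, -1.75]
midpoint -2.03125: p = 0.6338 > 0 → [-2.03125, -1.75]

-2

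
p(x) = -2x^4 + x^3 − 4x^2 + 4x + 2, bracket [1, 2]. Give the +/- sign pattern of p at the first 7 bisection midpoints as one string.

---++--

x = 1.5 gives p = -7.75, negative; keep [1, 1.5]
x = 1.25 gives p = -2.179688, negative; keep [1, 1.25]
x = 1.125 gives p = -0.342285, negative; keep [1, 1.125]
x = 1.0625 gives p = 0.385, positive; keep [1.0625, 1.125]
x = 1.09375 gives p = 0.0361, positive; keep [1.09375, 1.125]
x = 1.109375 gives p = -0.1493, negative; keep [1.09375, 1.109375]
x = 1.1015625 gives p = -0.0557, negative; keep [1.09375, 1.1015625]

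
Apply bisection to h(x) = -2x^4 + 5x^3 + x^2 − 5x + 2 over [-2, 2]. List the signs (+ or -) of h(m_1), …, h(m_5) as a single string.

++---

midpoint 0: h = 2 > 0 → [-2, 0]
midpoint -1: h = 1 > 0 → [-2, -1]
midpoint -1.5: h = -15.25 < 0 → [-1.5, -1]
midpoint -1.25: h = -4.8359 < 0 → [-1.25, -1]
midpoint -1.125: h = -1.4321 < 0 → [-1.125, -1]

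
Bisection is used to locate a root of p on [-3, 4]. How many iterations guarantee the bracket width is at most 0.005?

11

Width after n steps is 7/2^n. Need 2^n ≥ 7/0.005 = 1400.
2^10 = 1024 < 1400 ≤ 2^11 = 2048, so n = 11.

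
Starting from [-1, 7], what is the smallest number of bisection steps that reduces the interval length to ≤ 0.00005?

Width after n steps is 8/2^n. Need 2^n ≥ 8/0.00005 = 160000.
2^17 = 131072 < 160000 ≤ 2^18 = 262144, so n = 18.

18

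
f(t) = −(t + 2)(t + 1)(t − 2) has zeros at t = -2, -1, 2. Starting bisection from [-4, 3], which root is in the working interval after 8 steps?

2

t = -0.5 gives f = 1.875, positive; keep [-0.5, 3]
t = 1.25 gives f = 5.484375, positive; keep [1.25, 3]
t = 2.125 gives f = -1.611328, negative; keep [1.25, 2.125]
t = 1.6875 gives f = 3.0969, positive; keep [1.6875, 2.125]
t = 1.90625 gives f = 1.0643, positive; keep [1.90625, 2.125]
t = 2.015625 gives f = -0.1892, negative; keep [1.90625, 2.015625]
t = 1.9609375 gives f = 0.4581, positive; keep [1.9609375, 2.015625]
t = 1.98828125 gives f = 0.1397, positive; keep [1.98828125, 2.015625]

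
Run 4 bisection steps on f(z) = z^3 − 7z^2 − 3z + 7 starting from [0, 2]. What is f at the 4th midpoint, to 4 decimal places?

-0.3145

z = 1 gives f = -2, negative; keep [0, 1]
z = 0.5 gives f = 3.875, positive; keep [0.5, 1]
z = 0.75 gives f = 1.234375, positive; keep [0.75, 1]
z = 0.875 gives f = -0.3145, negative; keep [0.75, 0.875]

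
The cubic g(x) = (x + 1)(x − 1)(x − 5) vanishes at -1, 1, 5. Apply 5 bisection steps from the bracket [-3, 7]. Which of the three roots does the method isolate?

5

midpoint 2: g = -9 < 0 → [2, 7]
midpoint 4.5: g = -9.625 < 0 → [4.5, 7]
midpoint 5.75: g = 24.046875 > 0 → [4.5, 5.75]
midpoint 5.125: g = 3.1582 > 0 → [4.5, 5.125]
midpoint 4.8125: g = -4.155 < 0 → [4.8125, 5.125]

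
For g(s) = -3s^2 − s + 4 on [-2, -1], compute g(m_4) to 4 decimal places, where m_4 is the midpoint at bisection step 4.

s = -1.5 gives g = -1.25, negative; keep [-1.5, -1]
s = -1.25 gives g = 0.5625, positive; keep [-1.5, -1.25]
s = -1.375 gives g = -0.296875, negative; keep [-1.375, -1.25]
s = -1.3125 gives g = 0.1445, positive; keep [-1.375, -1.3125]

0.1445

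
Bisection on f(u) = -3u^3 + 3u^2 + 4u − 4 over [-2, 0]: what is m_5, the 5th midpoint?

-1.1875

m = -1, f(m) = -2 (−); new bracket [-2, -1]
m = -1.5, f(m) = 6.875 (+); new bracket [-1.5, -1]
m = -1.25, f(m) = 1.546875 (+); new bracket [-1.25, -1]
m = -1.125, f(m) = -0.4316 (−); new bracket [-1.25, -1.125]
m = -1.1875, f(m) = 0.5042 (+); new bracket [-1.1875, -1.125]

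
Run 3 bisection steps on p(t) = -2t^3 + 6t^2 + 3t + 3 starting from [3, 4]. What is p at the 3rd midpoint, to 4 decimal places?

p(3.5) = 1.25 > 0, so the root lies in [3.5, 4]
p(3.75) = -6.84375 < 0, so the root lies in [3.5, 3.75]
p(3.625) = -2.550781 < 0, so the root lies in [3.5, 3.625]

-2.5508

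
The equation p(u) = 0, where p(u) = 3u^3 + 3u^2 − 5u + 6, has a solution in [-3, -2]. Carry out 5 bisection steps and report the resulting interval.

p(-2.5) = -9.625 < 0, so the root lies in [-2.5, -2]
p(-2.25) = -1.734375 < 0, so the root lies in [-2.25, -2]
p(-2.125) = 1.384766 > 0, so the root lies in [-2.25, -2.125]
p(-2.1875) = -0.1096 < 0, so the root lies in [-2.1875, -2.125]
p(-2.15625) = 0.6536 > 0, so the root lies in [-2.1875, -2.15625]

[-2.1875, -2.15625]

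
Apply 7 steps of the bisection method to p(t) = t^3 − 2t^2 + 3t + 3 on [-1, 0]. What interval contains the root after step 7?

midpoint -0.5: p = 0.875 > 0 → [-1, -0.5]
midpoint -0.75: p = -0.796875 < 0 → [-0.75, -0.5]
midpoint -0.625: p = 0.099609 > 0 → [-0.75, -0.625]
midpoint -0.6875: p = -0.3328 < 0 → [-0.6875, -0.625]
midpoint -0.65625: p = -0.1127 < 0 → [-0.65625, -0.625]
midpoint -0.640625: p = -0.0056 < 0 → [-0.640625, -0.625]
midpoint -0.6328125: p = 0.0472 > 0 → [-0.640625, -0.6328125]

[-0.640625, -0.6328125]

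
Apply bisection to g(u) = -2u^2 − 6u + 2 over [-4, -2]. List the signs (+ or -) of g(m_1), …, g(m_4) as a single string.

+-+-

u = -3 gives g = 2, positive; keep [-4, -3]
u = -3.5 gives g = -1.5, negative; keep [-3.5, -3]
u = -3.25 gives g = 0.375, positive; keep [-3.5, -3.25]
u = -3.375 gives g = -0.5312, negative; keep [-3.375, -3.25]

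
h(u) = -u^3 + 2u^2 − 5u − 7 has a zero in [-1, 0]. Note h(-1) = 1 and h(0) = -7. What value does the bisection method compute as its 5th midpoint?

-0.90625

u = -0.5 gives h = -3.875, negative; keep [-1, -0.5]
u = -0.75 gives h = -1.703125, negative; keep [-1, -0.75]
u = -0.875 gives h = -0.423828, negative; keep [-1, -0.875]
u = -0.9375 gives h = 0.2693, positive; keep [-0.9375, -0.875]
u = -0.90625 gives h = -0.0819, negative; keep [-0.9375, -0.90625]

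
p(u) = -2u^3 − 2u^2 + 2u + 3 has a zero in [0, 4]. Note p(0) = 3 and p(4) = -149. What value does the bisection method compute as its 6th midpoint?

m = 2, p(m) = -17 (−); new bracket [0, 2]
m = 1, p(m) = 1 (+); new bracket [1, 2]
m = 1.5, p(m) = -5.25 (−); new bracket [1, 1.5]
m = 1.25, p(m) = -1.5312 (−); new bracket [1, 1.25]
m = 1.125, p(m) = -0.1289 (−); new bracket [1, 1.125]
m = 1.0625, p(m) = 0.4683 (+); new bracket [1.0625, 1.125]

1.0625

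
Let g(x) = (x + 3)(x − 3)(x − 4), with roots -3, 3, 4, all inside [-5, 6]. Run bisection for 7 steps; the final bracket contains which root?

-3

m = 0.5, g(m) = 30.625 (+); new bracket [-5, 0.5]
m = -2.25, g(m) = 24.609375 (+); new bracket [-5, -2.25]
m = -3.625, g(m) = -31.572266 (−); new bracket [-3.625, -2.25]
m = -2.9375, g(m) = 2.5745 (+); new bracket [-3.625, -2.9375]
m = -3.28125, g(m) = -12.8631 (−); new bracket [-3.28125, -2.9375]
m = -3.109375, g(m) = -4.7506 (−); new bracket [-3.109375, -2.9375]
m = -3.0234375, g(m) = -0.9915 (−); new bracket [-3.0234375, -2.9375]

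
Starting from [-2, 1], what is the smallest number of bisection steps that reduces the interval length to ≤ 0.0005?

Width after n steps is 3/2^n. Need 2^n ≥ 3/0.0005 = 6000.
2^12 = 4096 < 6000 ≤ 2^13 = 8192, so n = 13.

13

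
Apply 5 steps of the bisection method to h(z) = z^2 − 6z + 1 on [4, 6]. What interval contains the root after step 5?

midpoint 5: h = -4 < 0 → [5, 6]
midpoint 5.5: h = -1.75 < 0 → [5.5, 6]
midpoint 5.75: h = -0.4375 < 0 → [5.75, 6]
midpoint 5.875: h = 0.2656 > 0 → [5.75, 5.875]
midpoint 5.8125: h = -0.0898 < 0 → [5.8125, 5.875]

[5.8125, 5.875]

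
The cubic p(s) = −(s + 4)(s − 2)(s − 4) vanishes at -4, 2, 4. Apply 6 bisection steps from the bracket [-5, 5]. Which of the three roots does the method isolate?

s = 0 gives p = -32, negative; keep [-5, 0]
s = -2.5 gives p = -43.875, negative; keep [-5, -2.5]
s = -3.75 gives p = -11.140625, negative; keep [-5, -3.75]
s = -4.375 gives p = 20.0215, positive; keep [-4.375, -3.75]
s = -4.0625 gives p = 3.0549, positive; keep [-4.0625, -3.75]
s = -3.90625 gives p = -4.3778, negative; keep [-4.0625, -3.90625]

-4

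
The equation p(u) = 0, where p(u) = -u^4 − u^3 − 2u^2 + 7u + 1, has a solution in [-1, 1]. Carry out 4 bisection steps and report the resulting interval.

p(0) = 1 > 0, so the root lies in [-1, 0]
p(-0.5) = -2.9375 < 0, so the root lies in [-0.5, 0]
p(-0.25) = -0.863281 < 0, so the root lies in [-0.25, 0]
p(-0.125) = 0.0955 > 0, so the root lies in [-0.25, -0.125]

[-0.25, -0.125]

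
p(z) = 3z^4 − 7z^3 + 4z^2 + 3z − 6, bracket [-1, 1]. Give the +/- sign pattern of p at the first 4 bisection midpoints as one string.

---+

p(0) = -6 < 0, so the root lies in [-1, 0]
p(-0.5) = -5.4375 < 0, so the root lies in [-1, -0.5]
p(-0.75) = -2.097656 < 0, so the root lies in [-1, -0.75]
p(-0.875) = 0.8855 > 0, so the root lies in [-0.875, -0.75]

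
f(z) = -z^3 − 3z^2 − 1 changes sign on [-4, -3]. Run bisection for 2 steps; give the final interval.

[-3.25, -3]

z = -3.5 gives f = 5.125, positive; keep [-3.5, -3]
z = -3.25 gives f = 1.640625, positive; keep [-3.25, -3]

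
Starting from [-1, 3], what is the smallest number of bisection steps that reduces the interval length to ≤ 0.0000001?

26

Width after n steps is 4/2^n. Need 2^n ≥ 4/0.0000001 = 40000000.
2^25 = 33554432 < 40000000 ≤ 2^26 = 67108864, so n = 26.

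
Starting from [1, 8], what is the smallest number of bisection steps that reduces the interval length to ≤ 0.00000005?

28

Width after n steps is 7/2^n. Need 2^n ≥ 7/0.00000005 = 140000000.
2^27 = 134217728 < 140000000 ≤ 2^28 = 268435456, so n = 28.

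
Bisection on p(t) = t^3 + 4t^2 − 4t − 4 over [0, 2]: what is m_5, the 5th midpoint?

p(1) = -3 < 0, so the root lies in [1, 2]
p(1.5) = 2.375 > 0, so the root lies in [1, 1.5]
p(1.25) = -0.796875 < 0, so the root lies in [1.25, 1.5]
p(1.375) = 0.6621 > 0, so the root lies in [1.25, 1.375]
p(1.3125) = -0.0984 < 0, so the root lies in [1.3125, 1.375]

1.3125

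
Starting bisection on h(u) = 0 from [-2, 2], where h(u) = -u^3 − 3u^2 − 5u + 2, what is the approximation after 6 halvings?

midpoint 0: h = 2 > 0 → [0, 2]
midpoint 1: h = -7 < 0 → [0, 1]
midpoint 0.5: h = -1.375 < 0 → [0, 0.5]
midpoint 0.25: h = 0.5469 > 0 → [0.25, 0.5]
midpoint 0.375: h = -0.3496 < 0 → [0.25, 0.375]
midpoint 0.3125: h = 0.114 > 0 → [0.3125, 0.375]

0.3125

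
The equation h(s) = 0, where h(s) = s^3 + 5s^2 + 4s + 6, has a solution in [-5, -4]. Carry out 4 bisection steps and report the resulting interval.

m = -4.5, h(m) = -1.875 (−); new bracket [-4.5, -4]
m = -4.25, h(m) = 2.546875 (+); new bracket [-4.5, -4.25]
m = -4.375, h(m) = 0.462891 (+); new bracket [-4.5, -4.375]
m = -4.4375, h(m) = -0.6736 (−); new bracket [-4.4375, -4.375]

[-4.4375, -4.375]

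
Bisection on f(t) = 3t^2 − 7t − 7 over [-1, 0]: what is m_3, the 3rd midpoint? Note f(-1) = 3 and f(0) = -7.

-0.875

midpoint -0.5: f = -2.75 < 0 → [-1, -0.5]
midpoint -0.75: f = -0.0625 < 0 → [-1, -0.75]
midpoint -0.875: f = 1.421875 > 0 → [-0.875, -0.75]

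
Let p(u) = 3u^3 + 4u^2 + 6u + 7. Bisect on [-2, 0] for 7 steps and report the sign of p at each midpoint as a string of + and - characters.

+--++++

midpoint -1: p = 2 > 0 → [-2, -1]
midpoint -1.5: p = -3.125 < 0 → [-1.5, -1]
midpoint -1.25: p = -0.109375 < 0 → [-1.25, -1]
midpoint -1.125: p = 1.041 > 0 → [-1.25, -1.125]
midpoint -1.1875: p = 0.4919 > 0 → [-1.25, -1.1875]
midpoint -1.21875: p = 0.1981 > 0 → [-1.25, -1.21875]
midpoint -1.234375: p = 0.0461 > 0 → [-1.25, -1.234375]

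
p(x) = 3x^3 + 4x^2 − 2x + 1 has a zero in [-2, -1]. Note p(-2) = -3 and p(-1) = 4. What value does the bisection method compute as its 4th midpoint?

m = -1.5, p(m) = 2.875 (+); new bracket [-2, -1.5]
m = -1.75, p(m) = 0.671875 (+); new bracket [-2, -1.75]
m = -1.875, p(m) = -0.962891 (−); new bracket [-1.875, -1.75]
m = -1.8125, p(m) = -0.0974 (−); new bracket [-1.8125, -1.75]

-1.8125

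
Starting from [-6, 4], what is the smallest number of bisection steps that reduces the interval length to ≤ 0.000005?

Width after n steps is 10/2^n. Need 2^n ≥ 10/0.000005 = 2000000.
2^20 = 1048576 < 2000000 ≤ 2^21 = 2097152, so n = 21.

21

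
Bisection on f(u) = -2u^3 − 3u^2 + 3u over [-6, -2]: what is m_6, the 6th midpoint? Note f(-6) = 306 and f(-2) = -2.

midpoint -4: f = 68 > 0 → [-4, -2]
midpoint -3: f = 18 > 0 → [-3, -2]
midpoint -2.5: f = 5 > 0 → [-2.5, -2]
midpoint -2.25: f = 0.8438 > 0 → [-2.25, -2]
midpoint -2.125: f = -0.7305 < 0 → [-2.25, -2.125]
midpoint -2.1875: f = 0.0171 > 0 → [-2.1875, -2.125]

-2.1875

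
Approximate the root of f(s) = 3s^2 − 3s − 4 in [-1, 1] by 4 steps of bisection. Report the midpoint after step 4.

-0.875

midpoint 0: f = -4 < 0 → [-1, 0]
midpoint -0.5: f = -1.75 < 0 → [-1, -0.5]
midpoint -0.75: f = -0.0625 < 0 → [-1, -0.75]
midpoint -0.875: f = 0.9219 > 0 → [-0.875, -0.75]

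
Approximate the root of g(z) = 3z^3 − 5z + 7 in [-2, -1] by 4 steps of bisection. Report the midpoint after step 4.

m = -1.5, g(m) = 4.375 (+); new bracket [-2, -1.5]
m = -1.75, g(m) = -0.328125 (−); new bracket [-1.75, -1.5]
m = -1.625, g(m) = 2.251953 (+); new bracket [-1.75, -1.625]
m = -1.6875, g(m) = 1.0212 (+); new bracket [-1.75, -1.6875]

-1.6875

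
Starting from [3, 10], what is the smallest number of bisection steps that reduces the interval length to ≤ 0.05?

Width after n steps is 7/2^n. Need 2^n ≥ 7/0.05 = 140.
2^7 = 128 < 140 ≤ 2^8 = 256, so n = 8.

8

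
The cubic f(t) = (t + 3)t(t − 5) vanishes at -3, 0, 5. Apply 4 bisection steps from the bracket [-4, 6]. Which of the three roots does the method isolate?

midpoint 1: f = -16 < 0 → [1, 6]
midpoint 3.5: f = -34.125 < 0 → [3.5, 6]
midpoint 4.75: f = -9.203125 < 0 → [4.75, 6]
midpoint 5.375: f = 16.8809 > 0 → [4.75, 5.375]

5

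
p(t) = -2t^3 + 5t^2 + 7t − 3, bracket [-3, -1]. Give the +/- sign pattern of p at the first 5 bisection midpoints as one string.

t = -2 gives p = 19, positive; keep [-2, -1]
t = -1.5 gives p = 4.5, positive; keep [-1.5, -1]
t = -1.25 gives p = -0.03125, negative; keep [-1.5, -1.25]
t = -1.375 gives p = 2.0273, positive; keep [-1.375, -1.25]
t = -1.3125 gives p = 0.9478, positive; keep [-1.3125, -1.25]

++-++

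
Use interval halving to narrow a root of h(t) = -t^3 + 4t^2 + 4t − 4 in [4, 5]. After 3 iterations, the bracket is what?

[4.625, 4.75]

t = 4.5 gives h = 3.875, positive; keep [4.5, 5]
t = 4.75 gives h = -1.921875, negative; keep [4.5, 4.75]
t = 4.625 gives h = 1.130859, positive; keep [4.625, 4.75]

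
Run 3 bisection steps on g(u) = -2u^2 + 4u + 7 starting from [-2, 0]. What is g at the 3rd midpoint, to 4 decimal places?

-1.1250

midpoint -1: g = 1 > 0 → [-2, -1]
midpoint -1.5: g = -3.5 < 0 → [-1.5, -1]
midpoint -1.25: g = -1.125 < 0 → [-1.25, -1]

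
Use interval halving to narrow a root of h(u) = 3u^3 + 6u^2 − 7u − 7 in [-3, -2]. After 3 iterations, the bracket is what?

[-2.625, -2.5]

u = -2.5 gives h = 1.125, positive; keep [-3, -2.5]
u = -2.75 gives h = -4.765625, negative; keep [-2.75, -2.5]
u = -2.625 gives h = -1.544922, negative; keep [-2.625, -2.5]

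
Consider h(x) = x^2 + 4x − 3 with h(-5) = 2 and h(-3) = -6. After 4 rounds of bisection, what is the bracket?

[-4.75, -4.625]

m = -4, h(m) = -3 (−); new bracket [-5, -4]
m = -4.5, h(m) = -0.75 (−); new bracket [-5, -4.5]
m = -4.75, h(m) = 0.5625 (+); new bracket [-4.75, -4.5]
m = -4.625, h(m) = -0.1094 (−); new bracket [-4.75, -4.625]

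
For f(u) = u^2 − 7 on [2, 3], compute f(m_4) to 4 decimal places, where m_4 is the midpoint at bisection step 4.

midpoint 2.5: f = -0.75 < 0 → [2.5, 3]
midpoint 2.75: f = 0.5625 > 0 → [2.5, 2.75]
midpoint 2.625: f = -0.109375 < 0 → [2.625, 2.75]
midpoint 2.6875: f = 0.2227 > 0 → [2.625, 2.6875]

0.2227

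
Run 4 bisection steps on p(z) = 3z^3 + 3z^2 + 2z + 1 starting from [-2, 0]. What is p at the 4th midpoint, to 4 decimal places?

m = -1, p(m) = -1 (−); new bracket [-1, 0]
m = -0.5, p(m) = 0.375 (+); new bracket [-1, -0.5]
m = -0.75, p(m) = -0.078125 (−); new bracket [-0.75, -0.5]
m = -0.625, p(m) = 0.1895 (+); new bracket [-0.75, -0.625]

0.1895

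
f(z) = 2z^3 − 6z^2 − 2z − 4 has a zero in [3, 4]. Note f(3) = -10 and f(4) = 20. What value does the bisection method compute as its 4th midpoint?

z = 3.5 gives f = 1.25, positive; keep [3, 3.5]
z = 3.25 gives f = -5.21875, negative; keep [3.25, 3.5]
z = 3.375 gives f = -2.207031, negative; keep [3.375, 3.5]
z = 3.4375 gives f = -0.5356, negative; keep [3.4375, 3.5]

3.4375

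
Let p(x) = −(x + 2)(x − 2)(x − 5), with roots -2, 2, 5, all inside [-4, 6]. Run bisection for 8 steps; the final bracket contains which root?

p(1) = -12 < 0, so the root lies in [-4, 1]
p(-1.5) = -11.375 < 0, so the root lies in [-4, -1.5]
p(-2.75) = 27.609375 > 0, so the root lies in [-2.75, -1.5]
p(-2.125) = 3.6738 > 0, so the root lies in [-2.125, -1.5]
p(-1.8125) = -4.8699 < 0, so the root lies in [-2.125, -1.8125]
p(-1.96875) = -0.8643 < 0, so the root lies in [-2.125, -1.96875]
p(-2.046875) = 1.3368 > 0, so the root lies in [-2.046875, -1.96875]
p(-2.0078125) = 0.2194 > 0, so the root lies in [-2.0078125, -1.96875]

-2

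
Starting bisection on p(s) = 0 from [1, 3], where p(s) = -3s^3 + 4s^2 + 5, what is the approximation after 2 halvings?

1.5

s = 2 gives p = -3, negative; keep [1, 2]
s = 1.5 gives p = 3.875, positive; keep [1.5, 2]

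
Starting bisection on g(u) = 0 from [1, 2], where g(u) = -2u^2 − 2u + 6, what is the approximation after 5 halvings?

1.28125

g(1.5) = -1.5 < 0, so the root lies in [1, 1.5]
g(1.25) = 0.375 > 0, so the root lies in [1.25, 1.5]
g(1.375) = -0.53125 < 0, so the root lies in [1.25, 1.375]
g(1.3125) = -0.0703 < 0, so the root lies in [1.25, 1.3125]
g(1.28125) = 0.1543 > 0, so the root lies in [1.28125, 1.3125]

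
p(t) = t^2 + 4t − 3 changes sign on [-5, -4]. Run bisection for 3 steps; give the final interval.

[-4.75, -4.625]

t = -4.5 gives p = -0.75, negative; keep [-5, -4.5]
t = -4.75 gives p = 0.5625, positive; keep [-4.75, -4.5]
t = -4.625 gives p = -0.109375, negative; keep [-4.75, -4.625]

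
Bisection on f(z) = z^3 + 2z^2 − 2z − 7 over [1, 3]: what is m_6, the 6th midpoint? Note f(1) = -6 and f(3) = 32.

f(2) = 5 > 0, so the root lies in [1, 2]
f(1.5) = -2.125 < 0, so the root lies in [1.5, 2]
f(1.75) = 0.984375 > 0, so the root lies in [1.5, 1.75]
f(1.625) = -0.6777 < 0, so the root lies in [1.625, 1.75]
f(1.6875) = 0.1257 > 0, so the root lies in [1.625, 1.6875]
f(1.65625) = -0.2828 < 0, so the root lies in [1.65625, 1.6875]

1.65625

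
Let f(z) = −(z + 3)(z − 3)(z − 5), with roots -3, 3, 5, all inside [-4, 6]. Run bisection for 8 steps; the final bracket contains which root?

-3

midpoint 1: f = -32 < 0 → [-4, 1]
midpoint -1.5: f = -43.875 < 0 → [-4, -1.5]
midpoint -2.75: f = -11.140625 < 0 → [-4, -2.75]
midpoint -3.375: f = 20.0215 > 0 → [-3.375, -2.75]
midpoint -3.0625: f = 3.0549 > 0 → [-3.0625, -2.75]
midpoint -2.90625: f = -4.3778 < 0 → [-3.0625, -2.90625]
midpoint -2.984375: f = -0.7466 < 0 → [-3.0625, -2.984375]
midpoint -3.0234375: f = 1.1327 > 0 → [-3.0234375, -2.984375]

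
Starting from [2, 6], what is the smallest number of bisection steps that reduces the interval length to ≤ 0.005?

10

Width after n steps is 4/2^n. Need 2^n ≥ 4/0.005 = 800.
2^9 = 512 < 800 ≤ 2^10 = 1024, so n = 10.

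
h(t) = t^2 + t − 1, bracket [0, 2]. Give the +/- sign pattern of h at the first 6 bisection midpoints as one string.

+-++--

midpoint 1: h = 1 > 0 → [0, 1]
midpoint 0.5: h = -0.25 < 0 → [0.5, 1]
midpoint 0.75: h = 0.3125 > 0 → [0.5, 0.75]
midpoint 0.625: h = 0.0156 > 0 → [0.5, 0.625]
midpoint 0.5625: h = -0.1211 < 0 → [0.5625, 0.625]
midpoint 0.59375: h = -0.0537 < 0 → [0.59375, 0.625]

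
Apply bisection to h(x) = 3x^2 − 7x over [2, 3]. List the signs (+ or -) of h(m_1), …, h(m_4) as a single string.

h(2.5) = 1.25 > 0, so the root lies in [2, 2.5]
h(2.25) = -0.5625 < 0, so the root lies in [2.25, 2.5]
h(2.375) = 0.296875 > 0, so the root lies in [2.25, 2.375]
h(2.3125) = -0.1445 < 0, so the root lies in [2.3125, 2.375]

+-+-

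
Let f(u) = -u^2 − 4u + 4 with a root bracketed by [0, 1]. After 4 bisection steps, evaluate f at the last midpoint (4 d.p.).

0.0898

f(0.5) = 1.75 > 0, so the root lies in [0.5, 1]
f(0.75) = 0.4375 > 0, so the root lies in [0.75, 1]
f(0.875) = -0.265625 < 0, so the root lies in [0.75, 0.875]
f(0.8125) = 0.0898 > 0, so the root lies in [0.8125, 0.875]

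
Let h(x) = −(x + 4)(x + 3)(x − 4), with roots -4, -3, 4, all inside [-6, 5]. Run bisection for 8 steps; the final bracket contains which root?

4

midpoint -0.5: h = 39.375 > 0 → [-0.5, 5]
midpoint 2.25: h = 57.421875 > 0 → [2.25, 5]
midpoint 3.625: h = 18.943359 > 0 → [3.625, 5]
midpoint 4.3125: h = -18.9954 < 0 → [3.625, 4.3125]
midpoint 3.96875: h = 1.7354 > 0 → [3.96875, 4.3125]
midpoint 4.140625: h = -8.1744 < 0 → [3.96875, 4.140625]
midpoint 4.0546875: h = -3.1075 < 0 → [3.96875, 4.0546875]
midpoint 4.01171875: h = -0.6583 < 0 → [3.96875, 4.01171875]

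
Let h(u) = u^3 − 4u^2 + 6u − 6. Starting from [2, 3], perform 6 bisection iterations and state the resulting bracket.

[2.5625, 2.578125]

m = 2.5, h(m) = -0.375 (−); new bracket [2.5, 3]
m = 2.75, h(m) = 1.046875 (+); new bracket [2.5, 2.75]
m = 2.625, h(m) = 0.275391 (+); new bracket [2.5, 2.625]
m = 2.5625, h(m) = -0.0642 (−); new bracket [2.5625, 2.625]
m = 2.59375, h(m) = 0.1019 (+); new bracket [2.5625, 2.59375]
m = 2.578125, h(m) = 0.0179 (+); new bracket [2.5625, 2.578125]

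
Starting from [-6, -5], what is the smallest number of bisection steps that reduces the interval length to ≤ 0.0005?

Width after n steps is 1/2^n. Need 2^n ≥ 1/0.0005 = 2000.
2^10 = 1024 < 2000 ≤ 2^11 = 2048, so n = 11.

11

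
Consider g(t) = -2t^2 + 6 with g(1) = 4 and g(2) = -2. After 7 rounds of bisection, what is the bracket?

midpoint 1.5: g = 1.5 > 0 → [1.5, 2]
midpoint 1.75: g = -0.125 < 0 → [1.5, 1.75]
midpoint 1.625: g = 0.71875 > 0 → [1.625, 1.75]
midpoint 1.6875: g = 0.3047 > 0 → [1.6875, 1.75]
midpoint 1.71875: g = 0.0918 > 0 → [1.71875, 1.75]
midpoint 1.734375: g = -0.0161 < 0 → [1.71875, 1.734375]
midpoint 1.7265625: g = 0.038 > 0 → [1.7265625, 1.734375]

[1.7265625, 1.734375]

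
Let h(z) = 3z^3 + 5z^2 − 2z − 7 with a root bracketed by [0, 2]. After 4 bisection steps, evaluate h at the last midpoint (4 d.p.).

1.3496

m = 1, h(m) = -1 (−); new bracket [1, 2]
m = 1.5, h(m) = 11.375 (+); new bracket [1, 1.5]
m = 1.25, h(m) = 4.171875 (+); new bracket [1, 1.25]
m = 1.125, h(m) = 1.3496 (+); new bracket [1, 1.125]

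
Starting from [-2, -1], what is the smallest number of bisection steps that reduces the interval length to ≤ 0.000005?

Width after n steps is 1/2^n. Need 2^n ≥ 1/0.000005 = 200000.
2^17 = 131072 < 200000 ≤ 2^18 = 262144, so n = 18.

18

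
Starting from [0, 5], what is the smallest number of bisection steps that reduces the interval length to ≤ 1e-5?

Width after n steps is 5/2^n. Need 2^n ≥ 5/1e-5 = 500000.
2^18 = 262144 < 500000 ≤ 2^19 = 524288, so n = 19.

19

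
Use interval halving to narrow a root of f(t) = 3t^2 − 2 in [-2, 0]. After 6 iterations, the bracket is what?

[-0.84375, -0.8125]

f(-1) = 1 > 0, so the root lies in [-1, 0]
f(-0.5) = -1.25 < 0, so the root lies in [-1, -0.5]
f(-0.75) = -0.3125 < 0, so the root lies in [-1, -0.75]
f(-0.875) = 0.2969 > 0, so the root lies in [-0.875, -0.75]
f(-0.8125) = -0.0195 < 0, so the root lies in [-0.875, -0.8125]
f(-0.84375) = 0.1357 > 0, so the root lies in [-0.84375, -0.8125]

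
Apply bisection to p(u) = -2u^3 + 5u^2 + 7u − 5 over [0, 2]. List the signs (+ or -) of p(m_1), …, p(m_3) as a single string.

+-+

midpoint 1: p = 5 > 0 → [0, 1]
midpoint 0.5: p = -0.5 < 0 → [0.5, 1]
midpoint 0.75: p = 2.21875 > 0 → [0.5, 0.75]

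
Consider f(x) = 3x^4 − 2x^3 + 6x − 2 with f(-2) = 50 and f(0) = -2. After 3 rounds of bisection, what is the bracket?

midpoint -1: f = -3 < 0 → [-2, -1]
midpoint -1.5: f = 10.9375 > 0 → [-1.5, -1]
midpoint -1.25: f = 1.730469 > 0 → [-1.25, -1]

[-1.25, -1]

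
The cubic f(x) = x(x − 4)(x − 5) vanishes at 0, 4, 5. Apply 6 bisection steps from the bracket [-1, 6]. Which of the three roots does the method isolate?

0

m = 2.5, f(m) = 9.375 (+); new bracket [-1, 2.5]
m = 0.75, f(m) = 10.359375 (+); new bracket [-1, 0.75]
m = -0.125, f(m) = -2.642578 (−); new bracket [-0.125, 0.75]
m = 0.3125, f(m) = 5.4016 (+); new bracket [-0.125, 0.3125]
m = 0.09375, f(m) = 1.7967 (+); new bracket [-0.125, 0.09375]
m = -0.015625, f(m) = -0.3147 (−); new bracket [-0.015625, 0.09375]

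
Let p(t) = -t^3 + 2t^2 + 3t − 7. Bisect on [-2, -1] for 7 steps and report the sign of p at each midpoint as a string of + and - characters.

--++---

midpoint -1.5: p = -3.625 < 0 → [-2, -1.5]
midpoint -1.75: p = -0.765625 < 0 → [-2, -1.75]
midpoint -1.875: p = 0.998047 > 0 → [-1.875, -1.75]
midpoint -1.8125: p = 0.0872 > 0 → [-1.8125, -1.75]
midpoint -1.78125: p = -0.3464 < 0 → [-1.8125, -1.78125]
midpoint -1.796875: p = -0.1314 < 0 → [-1.8125, -1.796875]
midpoint -1.8046875: p = -0.0226 < 0 → [-1.8125, -1.8046875]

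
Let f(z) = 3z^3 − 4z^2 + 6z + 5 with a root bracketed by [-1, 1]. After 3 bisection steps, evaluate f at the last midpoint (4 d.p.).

-3.0156

m = 0, f(m) = 5 (+); new bracket [-1, 0]
m = -0.5, f(m) = 0.625 (+); new bracket [-1, -0.5]
m = -0.75, f(m) = -3.015625 (−); new bracket [-0.75, -0.5]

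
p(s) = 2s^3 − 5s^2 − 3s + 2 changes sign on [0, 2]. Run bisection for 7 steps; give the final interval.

s = 1 gives p = -4, negative; keep [0, 1]
s = 0.5 gives p = -0.5, negative; keep [0, 0.5]
s = 0.25 gives p = 0.96875, positive; keep [0.25, 0.5]
s = 0.375 gives p = 0.2773, positive; keep [0.375, 0.5]
s = 0.4375 gives p = -0.1021, negative; keep [0.375, 0.4375]
s = 0.40625 gives p = 0.0901, positive; keep [0.40625, 0.4375]
s = 0.421875 gives p = -0.0053, negative; keep [0.40625, 0.421875]

[0.40625, 0.421875]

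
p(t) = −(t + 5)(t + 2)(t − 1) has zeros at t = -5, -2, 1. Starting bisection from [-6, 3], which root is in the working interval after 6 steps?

1

t = -1.5 gives p = 4.375, positive; keep [-1.5, 3]
t = 0.75 gives p = 3.953125, positive; keep [0.75, 3]
t = 1.875 gives p = -23.310547, negative; keep [0.75, 1.875]
t = 1.3125 gives p = -6.5344, negative; keep [0.75, 1.3125]
t = 1.03125 gives p = -0.5713, negative; keep [0.75, 1.03125]
t = 0.890625 gives p = 1.8624, positive; keep [0.890625, 1.03125]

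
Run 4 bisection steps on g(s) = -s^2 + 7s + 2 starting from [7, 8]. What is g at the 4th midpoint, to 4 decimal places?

-0.2852

g(7.5) = -1.75 < 0, so the root lies in [7, 7.5]
g(7.25) = 0.1875 > 0, so the root lies in [7.25, 7.5]
g(7.375) = -0.765625 < 0, so the root lies in [7.25, 7.375]
g(7.3125) = -0.2852 < 0, so the root lies in [7.25, 7.3125]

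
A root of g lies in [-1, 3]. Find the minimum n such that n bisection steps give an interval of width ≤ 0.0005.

13

Width after n steps is 4/2^n. Need 2^n ≥ 4/0.0005 = 8000.
2^12 = 4096 < 8000 ≤ 2^13 = 8192, so n = 13.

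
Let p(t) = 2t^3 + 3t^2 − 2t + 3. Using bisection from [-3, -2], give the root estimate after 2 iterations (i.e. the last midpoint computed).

t = -2.5 gives p = -4.5, negative; keep [-2.5, -2]
t = -2.25 gives p = -0.09375, negative; keep [-2.25, -2]

-2.25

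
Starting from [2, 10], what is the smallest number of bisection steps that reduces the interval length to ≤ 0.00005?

Width after n steps is 8/2^n. Need 2^n ≥ 8/0.00005 = 160000.
2^17 = 131072 < 160000 ≤ 2^18 = 262144, so n = 18.

18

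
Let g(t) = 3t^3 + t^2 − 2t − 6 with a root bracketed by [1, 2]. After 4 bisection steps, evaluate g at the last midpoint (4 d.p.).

midpoint 1.5: g = 3.375 > 0 → [1, 1.5]
midpoint 1.25: g = -1.078125 < 0 → [1.25, 1.5]
midpoint 1.375: g = 0.939453 > 0 → [1.25, 1.375]
midpoint 1.3125: g = -0.1194 < 0 → [1.3125, 1.375]

-0.1194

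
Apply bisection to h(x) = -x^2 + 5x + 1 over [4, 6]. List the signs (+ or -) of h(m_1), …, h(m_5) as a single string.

+--++

h(5) = 1 > 0, so the root lies in [5, 6]
h(5.5) = -1.75 < 0, so the root lies in [5, 5.5]
h(5.25) = -0.3125 < 0, so the root lies in [5, 5.25]
h(5.125) = 0.3594 > 0, so the root lies in [5.125, 5.25]
h(5.1875) = 0.0273 > 0, so the root lies in [5.1875, 5.25]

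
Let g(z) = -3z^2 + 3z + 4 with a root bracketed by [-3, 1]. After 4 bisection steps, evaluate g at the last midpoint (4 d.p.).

0.0625

g(-1) = -2 < 0, so the root lies in [-1, 1]
g(0) = 4 > 0, so the root lies in [-1, 0]
g(-0.5) = 1.75 > 0, so the root lies in [-1, -0.5]
g(-0.75) = 0.0625 > 0, so the root lies in [-1, -0.75]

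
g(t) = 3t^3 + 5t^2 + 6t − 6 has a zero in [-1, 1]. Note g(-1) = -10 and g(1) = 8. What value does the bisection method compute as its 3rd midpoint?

g(0) = -6 < 0, so the root lies in [0, 1]
g(0.5) = -1.375 < 0, so the root lies in [0.5, 1]
g(0.75) = 2.578125 > 0, so the root lies in [0.5, 0.75]

0.75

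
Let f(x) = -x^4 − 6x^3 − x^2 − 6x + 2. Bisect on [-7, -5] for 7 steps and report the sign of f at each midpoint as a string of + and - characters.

+------

x = -6 gives f = 2, positive; keep [-7, -6]
x = -6.5 gives f = -138.5625, negative; keep [-6.5, -6]
x = -6.25 gives f = -60.597656, negative; keep [-6.25, -6]
x = -6.125 gives f = -27.4885, negative; keep [-6.125, -6]
x = -6.0625 gives f = -12.3052, negative; keep [-6.0625, -6]
x = -6.03125 gives f = -5.0445, negative; keep [-6.03125, -6]
x = -6.015625 gives f = -1.4954, negative; keep [-6.015625, -6]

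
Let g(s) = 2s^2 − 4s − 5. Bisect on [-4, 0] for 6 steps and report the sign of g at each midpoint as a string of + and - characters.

m = -2, g(m) = 11 (+); new bracket [-2, 0]
m = -1, g(m) = 1 (+); new bracket [-1, 0]
m = -0.5, g(m) = -2.5 (−); new bracket [-1, -0.5]
m = -0.75, g(m) = -0.875 (−); new bracket [-1, -0.75]
m = -0.875, g(m) = 0.0312 (+); new bracket [-0.875, -0.75]
m = -0.8125, g(m) = -0.4297 (−); new bracket [-0.875, -0.8125]

++--+-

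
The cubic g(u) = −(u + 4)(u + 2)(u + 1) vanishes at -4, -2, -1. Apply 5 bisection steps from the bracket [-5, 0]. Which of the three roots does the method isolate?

g(-2.5) = -1.125 < 0, so the root lies in [-5, -2.5]
g(-3.75) = -1.203125 < 0, so the root lies in [-5, -3.75]
g(-4.375) = 3.005859 > 0, so the root lies in [-4.375, -3.75]
g(-4.0625) = 0.3948 > 0, so the root lies in [-4.0625, -3.75]
g(-3.90625) = -0.5194 < 0, so the root lies in [-4.0625, -3.90625]

-4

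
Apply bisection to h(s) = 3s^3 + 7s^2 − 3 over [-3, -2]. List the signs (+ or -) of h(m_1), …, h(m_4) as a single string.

---+

h(-2.5) = -6.125 < 0, so the root lies in [-2.5, -2]
h(-2.25) = -1.734375 < 0, so the root lies in [-2.25, -2]
h(-2.125) = -0.177734 < 0, so the root lies in [-2.125, -2]
h(-2.0625) = 0.4563 > 0, so the root lies in [-2.125, -2.0625]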